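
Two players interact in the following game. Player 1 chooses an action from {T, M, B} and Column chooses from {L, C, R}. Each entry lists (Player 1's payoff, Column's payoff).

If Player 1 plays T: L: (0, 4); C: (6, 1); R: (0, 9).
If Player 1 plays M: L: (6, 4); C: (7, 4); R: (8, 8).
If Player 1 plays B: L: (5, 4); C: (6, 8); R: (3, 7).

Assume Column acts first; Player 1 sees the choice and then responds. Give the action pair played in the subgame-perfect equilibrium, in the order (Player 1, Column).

(M, R)

Work backward from Player 1's decision.
- L → Player 1 plays M (best of 0, 6, 5); Column gets 4.
- C → Player 1 plays M (best of 6, 7, 6); Column gets 4.
- R → Player 1 plays M (best of 0, 8, 3); Column gets 8.
Column's induced payoffs are 4, 4, 8, so Column commits to R. Subgame-perfect outcome: (M, R) with payoffs (8, 8).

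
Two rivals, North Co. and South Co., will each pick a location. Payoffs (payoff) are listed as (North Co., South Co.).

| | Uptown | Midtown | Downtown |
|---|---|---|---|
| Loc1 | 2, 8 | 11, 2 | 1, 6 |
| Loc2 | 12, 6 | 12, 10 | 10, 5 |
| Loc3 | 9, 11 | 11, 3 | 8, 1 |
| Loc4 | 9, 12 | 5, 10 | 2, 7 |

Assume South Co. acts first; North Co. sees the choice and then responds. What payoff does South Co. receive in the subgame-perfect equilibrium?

Backward induction with South Co. moving first.
- Uptown → North Co. plays Loc2 (best of 2, 12, 9, 9); South Co. gets 6.
- Midtown → North Co. plays Loc2 (best of 11, 12, 11, 5); South Co. gets 10.
- Downtown → North Co. plays Loc2 (best of 1, 10, 8, 2); South Co. gets 5.
Among 6, 10, 5, the best is 10 at Midtown. Subgame-perfect outcome: (Loc2, Midtown) with payoffs (12, 10).

10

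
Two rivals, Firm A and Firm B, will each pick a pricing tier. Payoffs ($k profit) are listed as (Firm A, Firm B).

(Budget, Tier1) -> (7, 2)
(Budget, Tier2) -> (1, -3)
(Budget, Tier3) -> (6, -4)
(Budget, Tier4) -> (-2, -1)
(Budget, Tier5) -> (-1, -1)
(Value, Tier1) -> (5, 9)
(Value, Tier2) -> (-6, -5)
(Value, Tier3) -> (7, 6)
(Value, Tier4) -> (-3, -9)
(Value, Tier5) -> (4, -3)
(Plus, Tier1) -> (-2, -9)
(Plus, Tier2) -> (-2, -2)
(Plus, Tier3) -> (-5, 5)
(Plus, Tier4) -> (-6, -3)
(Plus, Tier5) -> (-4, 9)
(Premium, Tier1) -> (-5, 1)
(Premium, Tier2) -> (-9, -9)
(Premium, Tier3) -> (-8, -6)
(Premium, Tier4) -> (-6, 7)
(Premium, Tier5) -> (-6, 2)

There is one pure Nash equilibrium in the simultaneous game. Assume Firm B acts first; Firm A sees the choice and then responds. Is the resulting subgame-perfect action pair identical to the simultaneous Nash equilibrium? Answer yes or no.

no

Backward induction with Firm B moving first.
- Tier1 → Firm A plays Budget (best of 7, 5, -2, -5); Firm B gets 2.
- Tier2 → Firm A plays Budget (best of 1, -6, -2, -9); Firm B gets -3.
- Tier3 → Firm A plays Value (best of 6, 7, -5, -8); Firm B gets 6.
- Tier4 → Firm A plays Budget (best of -2, -3, -6, -6); Firm B gets -1.
- Tier5 → Firm A plays Value (best of -1, 4, -4, -6); Firm B gets -3.
Firm B's induced payoffs are 2, -3, 6, -1, -3, so Firm B commits to Tier3. Subgame-perfect outcome: (Value, Tier3) with payoffs (7, 6).
Under simultaneous play:
Firm A's best replies: Tier1→Budget; Tier2→Budget; Tier3→Value; Tier4→Budget; Tier5→Value.
Firm B's best replies: Budget→Tier1; Value→Tier1; Plus→Tier5; Premium→Tier4.
The unique mutual best reply is (Budget, Tier1), giving (7, 2).
Sequential outcome (Value, Tier3) differs from the Nash profile (Budget, Tier1).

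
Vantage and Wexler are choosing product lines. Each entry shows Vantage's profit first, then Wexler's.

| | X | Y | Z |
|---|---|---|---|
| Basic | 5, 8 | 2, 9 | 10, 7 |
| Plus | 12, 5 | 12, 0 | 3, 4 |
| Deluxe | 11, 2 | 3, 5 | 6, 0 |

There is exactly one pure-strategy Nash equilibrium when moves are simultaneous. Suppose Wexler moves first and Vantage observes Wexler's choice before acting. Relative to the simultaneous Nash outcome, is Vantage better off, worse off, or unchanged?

worse off

Backward induction with Wexler moving first.
- X → Vantage plays Plus (best of 5, 12, 11); Wexler gets 5.
- Y → Vantage plays Plus (best of 2, 12, 3); Wexler gets 0.
- Z → Vantage plays Basic (best of 10, 3, 6); Wexler gets 7.
Wexler's induced payoffs are 5, 0, 7, so Wexler commits to Z. Subgame-perfect outcome: (Basic, Z) with payoffs (10, 7).
Under simultaneous play:
Vantage's best replies: X→Plus; Y→Plus; Z→Basic.
Wexler's best replies: Basic→Y; Plus→X; Deluxe→Y.
The unique mutual best reply is (Plus, X), giving (12, 5).
Vantage earns 10 sequentially versus 12 at the Nash outcome: worse off.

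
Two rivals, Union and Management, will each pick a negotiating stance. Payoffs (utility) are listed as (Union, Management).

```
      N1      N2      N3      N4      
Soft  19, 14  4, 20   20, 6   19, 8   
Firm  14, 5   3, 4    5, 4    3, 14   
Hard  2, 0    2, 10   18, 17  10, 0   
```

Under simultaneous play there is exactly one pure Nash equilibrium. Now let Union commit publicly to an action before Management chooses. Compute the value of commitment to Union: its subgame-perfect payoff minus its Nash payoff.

14

Work backward from Management's decision.
- Soft: BR = N2, leader payoff 4.
- Firm: BR = N4, leader payoff 3.
- Hard: BR = N3, leader payoff 18.
Union's induced payoffs are 4, 3, 18, so Union commits to Hard. Subgame-perfect outcome: (Hard, N3) with payoffs (18, 17).
For the simultaneous game, intersect best replies.
Union's best replies: N1→Soft; N2→Soft; N3→Soft; N4→Soft.
Management's best replies: Soft→N2; Firm→N4; Hard→N3.
Only (Soft, N2) has each player best-responding; Nash payoffs (4, 20).
Union's commitment gain: 18 − 4 = 14.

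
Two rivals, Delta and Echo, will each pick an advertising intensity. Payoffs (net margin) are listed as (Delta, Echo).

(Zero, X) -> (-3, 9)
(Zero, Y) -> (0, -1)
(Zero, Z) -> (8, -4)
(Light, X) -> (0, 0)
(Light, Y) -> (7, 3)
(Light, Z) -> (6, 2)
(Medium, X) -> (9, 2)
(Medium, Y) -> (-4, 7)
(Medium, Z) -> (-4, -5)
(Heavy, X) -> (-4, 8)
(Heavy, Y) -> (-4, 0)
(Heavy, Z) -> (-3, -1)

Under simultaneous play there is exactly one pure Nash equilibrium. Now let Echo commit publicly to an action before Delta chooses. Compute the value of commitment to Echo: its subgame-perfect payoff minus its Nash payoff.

0

Work backward from Delta's decision.
- X: Delta compares -3, 0, 9, -4 and picks Medium; Echo would get 2.
- Y: Delta compares 0, 7, -4, -4 and picks Light; Echo would get 3.
- Z: Delta compares 8, 6, -4, -3 and picks Zero; Echo would get -4.
Echo's induced payoffs are 2, 3, -4, so Echo commits to Y. Subgame-perfect outcome: (Light, Y) with payoffs (7, 3).
Now find the simultaneous Nash equilibrium.
Delta's best replies: X→Medium; Y→Light; Z→Zero.
Echo's best replies: Zero→X; Light→Y; Medium→Y; Heavy→X.
The unique mutual best reply is (Light, Y), giving (7, 3).
Echo's commitment gain: 3 − 3 = 0.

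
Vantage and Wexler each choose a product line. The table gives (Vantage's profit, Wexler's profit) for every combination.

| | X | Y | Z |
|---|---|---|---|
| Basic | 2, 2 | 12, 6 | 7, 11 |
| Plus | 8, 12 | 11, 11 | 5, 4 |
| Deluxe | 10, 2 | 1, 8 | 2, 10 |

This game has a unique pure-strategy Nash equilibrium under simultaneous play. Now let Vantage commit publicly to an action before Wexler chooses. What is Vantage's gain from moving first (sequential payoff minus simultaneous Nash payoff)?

Work backward from Wexler's decision.
- Basic → Wexler plays Z (best of 2, 6, 11); Vantage gets 7.
- Plus → Wexler plays X (best of 12, 11, 4); Vantage gets 8.
- Deluxe → Wexler plays Z (best of 2, 8, 10); Vantage gets 2.
Maximizing over 7, 8, 2, Vantage chooses Plus. Subgame-perfect outcome: (Plus, X) with payoffs (8, 12).
Now find the simultaneous Nash equilibrium.
Vantage's best replies: X→Deluxe; Y→Basic; Z→Basic.
Wexler's best replies: Basic→Z; Plus→X; Deluxe→Z.
Only (Basic, Z) has each player best-responding; Nash payoffs (7, 11).
Vantage's commitment gain: 8 − 7 = 1.

1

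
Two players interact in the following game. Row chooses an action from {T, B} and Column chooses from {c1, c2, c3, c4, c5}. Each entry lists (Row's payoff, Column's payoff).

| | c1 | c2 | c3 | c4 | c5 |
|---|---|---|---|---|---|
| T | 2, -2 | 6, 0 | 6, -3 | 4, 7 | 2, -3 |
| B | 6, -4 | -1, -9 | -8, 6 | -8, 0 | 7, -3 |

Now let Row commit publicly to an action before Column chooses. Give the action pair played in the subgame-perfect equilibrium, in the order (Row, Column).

(T, c4)

Work backward from Column's decision.
- T: BR = c4, leader payoff 4.
- B: BR = c3, leader payoff -8.
Maximizing over 4, -8, Row chooses T. Subgame-perfect outcome: (T, c4) with payoffs (4, 7).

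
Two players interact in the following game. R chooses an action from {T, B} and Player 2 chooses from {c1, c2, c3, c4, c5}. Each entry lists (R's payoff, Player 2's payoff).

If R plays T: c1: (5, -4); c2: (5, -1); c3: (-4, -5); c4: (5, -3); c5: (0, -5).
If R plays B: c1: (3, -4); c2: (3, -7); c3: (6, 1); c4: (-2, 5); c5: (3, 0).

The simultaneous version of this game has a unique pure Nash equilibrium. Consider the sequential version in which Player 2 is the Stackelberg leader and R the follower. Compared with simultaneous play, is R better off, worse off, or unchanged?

Backward induction with Player 2 moving first.
- c1 → R plays T (best of 5, 3); Player 2 gets -4.
- c2 → R plays T (best of 5, 3); Player 2 gets -1.
- c3 → R plays B (best of -4, 6); Player 2 gets 1.
- c4 → R plays T (best of 5, -2); Player 2 gets -3.
- c5 → R plays B (best of 0, 3); Player 2 gets 0.
Player 2's induced payoffs are -4, -1, 1, -3, 0, so Player 2 commits to c3. Subgame-perfect outcome: (B, c3) with payoffs (6, 1).
For the simultaneous game, intersect best replies.
R's best replies: c1→T; c2→T; c3→B; c4→T; c5→B.
Player 2's best replies: T→c2; B→c4.
Only (T, c2) has each player best-responding; Nash payoffs (5, -1).
R earns 6 sequentially versus 5 at the Nash outcome: better off.

better off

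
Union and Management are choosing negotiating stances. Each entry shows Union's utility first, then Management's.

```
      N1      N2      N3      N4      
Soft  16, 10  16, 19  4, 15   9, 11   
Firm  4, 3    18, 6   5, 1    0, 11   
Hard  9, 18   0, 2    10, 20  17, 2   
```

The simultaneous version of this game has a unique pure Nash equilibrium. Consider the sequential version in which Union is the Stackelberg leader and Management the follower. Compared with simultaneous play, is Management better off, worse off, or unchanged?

Management best-responds to each possible Union move:
- Soft: BR = N2, leader payoff 16.
- Firm: BR = N4, leader payoff 0.
- Hard: BR = N3, leader payoff 10.
Maximizing over 16, 0, 10, Union chooses Soft. Subgame-perfect outcome: (Soft, N2) with payoffs (16, 19).
For the simultaneous game, intersect best replies.
Union's best replies: N1→Soft; N2→Firm; N3→Hard; N4→Hard.
Management's best replies: Soft→N2; Firm→N4; Hard→N3.
Only (Hard, N3) has each player best-responding; Nash payoffs (10, 20).
Management earns 19 sequentially versus 20 at the Nash outcome: worse off.

worse off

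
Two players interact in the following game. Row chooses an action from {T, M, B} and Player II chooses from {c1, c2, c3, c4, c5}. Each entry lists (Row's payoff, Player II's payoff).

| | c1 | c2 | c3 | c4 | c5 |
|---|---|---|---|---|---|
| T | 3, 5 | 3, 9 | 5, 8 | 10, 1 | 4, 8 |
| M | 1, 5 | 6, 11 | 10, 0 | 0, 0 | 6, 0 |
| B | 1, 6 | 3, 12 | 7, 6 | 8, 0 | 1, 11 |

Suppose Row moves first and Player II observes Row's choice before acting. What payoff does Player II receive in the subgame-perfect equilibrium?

11

Backward induction with Row moving first.
- T: Player II compares 5, 9, 8, 1, 8 and picks c2; Row would get 3.
- M: Player II compares 5, 11, 0, 0, 0 and picks c2; Row would get 6.
- B: Player II compares 6, 12, 6, 0, 11 and picks c2; Row would get 3.
Row's induced payoffs are 3, 6, 3, so Row commits to M. Subgame-perfect outcome: (M, c2) with payoffs (6, 11).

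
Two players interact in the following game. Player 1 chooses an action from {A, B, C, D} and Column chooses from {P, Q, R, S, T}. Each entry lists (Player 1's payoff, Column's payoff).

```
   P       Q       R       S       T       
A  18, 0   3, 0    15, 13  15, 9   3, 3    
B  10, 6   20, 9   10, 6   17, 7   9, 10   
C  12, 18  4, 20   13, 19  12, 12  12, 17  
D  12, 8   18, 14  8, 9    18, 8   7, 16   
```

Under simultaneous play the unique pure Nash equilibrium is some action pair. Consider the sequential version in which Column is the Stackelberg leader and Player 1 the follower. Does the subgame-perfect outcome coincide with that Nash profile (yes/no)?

no

Backward induction with Column moving first.
- P: BR = A, leader payoff 0.
- Q: BR = B, leader payoff 9.
- R: BR = A, leader payoff 13.
- S: BR = D, leader payoff 8.
- T: BR = C, leader payoff 17.
Maximizing over 0, 9, 13, 8, 17, Column chooses T. Subgame-perfect outcome: (C, T) with payoffs (12, 17).
Under simultaneous play:
Player 1's best replies: P→A; Q→B; R→A; S→D; T→C.
Column's best replies: A→R; B→T; C→Q; D→T.
The unique mutual best reply is (A, R), giving (15, 13).
Sequential outcome (C, T) differs from the Nash profile (A, R).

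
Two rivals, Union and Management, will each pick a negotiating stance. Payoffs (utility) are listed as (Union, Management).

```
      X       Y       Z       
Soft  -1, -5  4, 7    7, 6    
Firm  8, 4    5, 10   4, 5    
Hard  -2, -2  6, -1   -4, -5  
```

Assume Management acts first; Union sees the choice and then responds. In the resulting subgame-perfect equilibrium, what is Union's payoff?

Work backward from Union's decision.
- X → Union plays Firm (best of -1, 8, -2); Management gets 4.
- Y → Union plays Hard (best of 4, 5, 6); Management gets -1.
- Z → Union plays Soft (best of 7, 4, -4); Management gets 6.
Maximizing over 4, -1, 6, Management chooses Z. Subgame-perfect outcome: (Soft, Z) with payoffs (7, 6).

7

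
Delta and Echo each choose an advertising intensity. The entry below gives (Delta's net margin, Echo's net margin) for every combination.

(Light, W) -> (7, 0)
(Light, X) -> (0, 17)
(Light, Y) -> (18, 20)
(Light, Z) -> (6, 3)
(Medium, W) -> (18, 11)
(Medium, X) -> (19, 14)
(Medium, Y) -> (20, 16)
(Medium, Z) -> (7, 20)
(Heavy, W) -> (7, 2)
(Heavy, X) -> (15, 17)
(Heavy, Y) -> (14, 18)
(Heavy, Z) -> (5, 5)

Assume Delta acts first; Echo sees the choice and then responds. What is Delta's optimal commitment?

Light

Work backward from Echo's decision.
- Light: Echo compares 0, 17, 20, 3 and picks Y; Delta would get 18.
- Medium: Echo compares 11, 14, 16, 20 and picks Z; Delta would get 7.
- Heavy: Echo compares 2, 17, 18, 5 and picks Y; Delta would get 14.
Among 18, 7, 14, the best is 18 at Light. Subgame-perfect outcome: (Light, Y) with payoffs (18, 20).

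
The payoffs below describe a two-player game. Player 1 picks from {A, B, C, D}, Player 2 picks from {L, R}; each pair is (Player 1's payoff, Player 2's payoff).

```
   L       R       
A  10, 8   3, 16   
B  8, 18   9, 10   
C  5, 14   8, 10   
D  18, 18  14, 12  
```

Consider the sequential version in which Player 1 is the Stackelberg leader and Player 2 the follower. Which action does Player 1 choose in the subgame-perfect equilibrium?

D

Work backward from Player 2's decision.
- A: BR = R, leader payoff 3.
- B: BR = L, leader payoff 8.
- C: BR = L, leader payoff 5.
- D: BR = L, leader payoff 18.
Player 1's induced payoffs are 3, 8, 5, 18, so Player 1 commits to D. Subgame-perfect outcome: (D, L) with payoffs (18, 18).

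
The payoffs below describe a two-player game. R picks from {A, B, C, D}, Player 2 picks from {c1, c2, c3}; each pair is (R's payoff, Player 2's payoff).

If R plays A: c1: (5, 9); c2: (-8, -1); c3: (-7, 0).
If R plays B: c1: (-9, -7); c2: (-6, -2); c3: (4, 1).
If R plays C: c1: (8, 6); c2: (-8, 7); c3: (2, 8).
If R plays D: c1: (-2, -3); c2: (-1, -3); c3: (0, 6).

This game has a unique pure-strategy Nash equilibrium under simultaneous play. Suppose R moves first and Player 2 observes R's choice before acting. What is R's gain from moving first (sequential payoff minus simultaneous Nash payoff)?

Player 2 best-responds to each possible R move:
- A → Player 2 plays c1 (best of 9, -1, 0); R gets 5.
- B → Player 2 plays c3 (best of -7, -2, 1); R gets 4.
- C → Player 2 plays c3 (best of 6, 7, 8); R gets 2.
- D → Player 2 plays c3 (best of -3, -3, 6); R gets 0.
Among 5, 4, 2, 0, the best is 5 at A. Subgame-perfect outcome: (A, c1) with payoffs (5, 9).
For the simultaneous game, intersect best replies.
R's best replies: c1→C; c2→D; c3→B.
Player 2's best replies: A→c1; B→c3; C→c3; D→c3.
Only (B, c3) has each player best-responding; Nash payoffs (4, 1).
R's commitment gain: 5 − 4 = 1.

1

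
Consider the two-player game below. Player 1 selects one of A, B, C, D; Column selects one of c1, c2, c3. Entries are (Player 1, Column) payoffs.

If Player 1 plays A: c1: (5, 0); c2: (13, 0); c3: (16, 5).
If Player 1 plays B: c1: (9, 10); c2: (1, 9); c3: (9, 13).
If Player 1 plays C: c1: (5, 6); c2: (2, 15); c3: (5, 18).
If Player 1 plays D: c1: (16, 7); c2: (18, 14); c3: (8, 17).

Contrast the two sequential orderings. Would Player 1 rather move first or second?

second

If Player 1 leads: Column's best replies are A→c3, B→c3, C→c3, D→c3; Player 1's induced payoffs 16, 9, 5, 8; outcome (A, c3), payoffs (16, 5).
If Column leads: Player 1's best replies are c1→D, c2→D, c3→A; Column's induced payoffs 7, 14, 5; outcome (D, c2), payoffs (18, 14).
Player 1 gets 16 moving first and 18 moving second, so Player 1 prefers to move second.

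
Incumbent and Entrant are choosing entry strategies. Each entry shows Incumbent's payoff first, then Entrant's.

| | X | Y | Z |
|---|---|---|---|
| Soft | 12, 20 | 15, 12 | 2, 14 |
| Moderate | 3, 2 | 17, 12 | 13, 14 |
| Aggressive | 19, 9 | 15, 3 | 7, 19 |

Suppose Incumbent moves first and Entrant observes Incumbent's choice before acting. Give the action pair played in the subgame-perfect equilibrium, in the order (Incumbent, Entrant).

(Moderate, Z)

Solve by backward induction (Incumbent leads).
- Soft: Entrant compares 20, 12, 14 and picks X; Incumbent would get 12.
- Moderate: Entrant compares 2, 12, 14 and picks Z; Incumbent would get 13.
- Aggressive: Entrant compares 9, 3, 19 and picks Z; Incumbent would get 7.
Incumbent's induced payoffs are 12, 13, 7, so Incumbent commits to Moderate. Subgame-perfect outcome: (Moderate, Z) with payoffs (13, 14).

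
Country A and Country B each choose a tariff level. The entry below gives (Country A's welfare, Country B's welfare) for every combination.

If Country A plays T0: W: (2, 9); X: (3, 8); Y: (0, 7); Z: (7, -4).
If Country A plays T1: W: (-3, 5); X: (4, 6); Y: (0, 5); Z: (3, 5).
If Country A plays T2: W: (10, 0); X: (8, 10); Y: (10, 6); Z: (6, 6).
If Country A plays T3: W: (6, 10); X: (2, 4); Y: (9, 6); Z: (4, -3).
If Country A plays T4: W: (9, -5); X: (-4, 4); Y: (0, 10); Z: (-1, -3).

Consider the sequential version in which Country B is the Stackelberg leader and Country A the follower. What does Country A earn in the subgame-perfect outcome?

Solve by backward induction (Country B leads).
- W: Country A compares 2, -3, 10, 6, 9 and picks T2; Country B would get 0.
- X: Country A compares 3, 4, 8, 2, -4 and picks T2; Country B would get 10.
- Y: Country A compares 0, 0, 10, 9, 0 and picks T2; Country B would get 6.
- Z: Country A compares 7, 3, 6, 4, -1 and picks T0; Country B would get -4.
Maximizing over 0, 10, 6, -4, Country B chooses X. Subgame-perfect outcome: (T2, X) with payoffs (8, 10).

8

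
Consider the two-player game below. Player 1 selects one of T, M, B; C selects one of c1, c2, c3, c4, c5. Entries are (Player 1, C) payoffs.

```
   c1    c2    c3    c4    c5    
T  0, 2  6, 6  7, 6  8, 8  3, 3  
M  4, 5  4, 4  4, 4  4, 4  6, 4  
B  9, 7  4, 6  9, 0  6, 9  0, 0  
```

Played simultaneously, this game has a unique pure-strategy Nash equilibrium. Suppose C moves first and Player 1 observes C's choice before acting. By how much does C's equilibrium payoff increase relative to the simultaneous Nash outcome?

Work backward from Player 1's decision.
- c1: Player 1 compares 0, 4, 9 and picks B; C would get 7.
- c2: Player 1 compares 6, 4, 4 and picks T; C would get 6.
- c3: Player 1 compares 7, 4, 9 and picks B; C would get 0.
- c4: Player 1 compares 8, 4, 6 and picks T; C would get 8.
- c5: Player 1 compares 3, 6, 0 and picks M; C would get 4.
C's induced payoffs are 7, 6, 0, 8, 4, so C commits to c4. Subgame-perfect outcome: (T, c4) with payoffs (8, 8).
Now find the simultaneous Nash equilibrium.
Player 1's best replies: c1→B; c2→T; c3→B; c4→T; c5→M.
C's best replies: T→c4; M→c1; B→c4.
Only (T, c4) has each player best-responding; Nash payoffs (8, 8).
C's commitment gain: 8 − 8 = 0.

0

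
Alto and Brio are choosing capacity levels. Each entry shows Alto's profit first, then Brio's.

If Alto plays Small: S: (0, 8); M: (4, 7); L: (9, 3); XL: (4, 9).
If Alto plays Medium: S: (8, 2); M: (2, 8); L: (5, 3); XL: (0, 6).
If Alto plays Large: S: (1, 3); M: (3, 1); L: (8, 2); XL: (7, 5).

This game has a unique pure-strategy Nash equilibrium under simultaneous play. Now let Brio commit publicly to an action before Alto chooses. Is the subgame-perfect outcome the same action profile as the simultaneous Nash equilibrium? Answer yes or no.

Work backward from Alto's decision.
- S: Alto compares 0, 8, 1 and picks Medium; Brio would get 2.
- M: Alto compares 4, 2, 3 and picks Small; Brio would get 7.
- L: Alto compares 9, 5, 8 and picks Small; Brio would get 3.
- XL: Alto compares 4, 0, 7 and picks Large; Brio would get 5.
Brio's induced payoffs are 2, 7, 3, 5, so Brio commits to M. Subgame-perfect outcome: (Small, M) with payoffs (4, 7).
Under simultaneous play:
Alto's best replies: S→Medium; M→Small; L→Small; XL→Large.
Brio's best replies: Small→XL; Medium→M; Large→XL.
The unique mutual best reply is (Large, XL), giving (7, 5).
Sequential outcome (Small, M) differs from the Nash profile (Large, XL).

no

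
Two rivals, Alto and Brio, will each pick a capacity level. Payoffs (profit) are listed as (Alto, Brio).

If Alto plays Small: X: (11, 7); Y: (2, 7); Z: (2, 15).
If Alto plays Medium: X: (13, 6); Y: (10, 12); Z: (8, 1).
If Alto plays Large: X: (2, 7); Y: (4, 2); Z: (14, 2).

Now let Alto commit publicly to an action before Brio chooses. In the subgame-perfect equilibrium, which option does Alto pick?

Solve by backward induction (Alto leads).
- Small: Brio compares 7, 7, 15 and picks Z; Alto would get 2.
- Medium: Brio compares 6, 12, 1 and picks Y; Alto would get 10.
- Large: Brio compares 7, 2, 2 and picks X; Alto would get 2.
Alto's induced payoffs are 2, 10, 2, so Alto commits to Medium. Subgame-perfect outcome: (Medium, Y) with payoffs (10, 12).

Medium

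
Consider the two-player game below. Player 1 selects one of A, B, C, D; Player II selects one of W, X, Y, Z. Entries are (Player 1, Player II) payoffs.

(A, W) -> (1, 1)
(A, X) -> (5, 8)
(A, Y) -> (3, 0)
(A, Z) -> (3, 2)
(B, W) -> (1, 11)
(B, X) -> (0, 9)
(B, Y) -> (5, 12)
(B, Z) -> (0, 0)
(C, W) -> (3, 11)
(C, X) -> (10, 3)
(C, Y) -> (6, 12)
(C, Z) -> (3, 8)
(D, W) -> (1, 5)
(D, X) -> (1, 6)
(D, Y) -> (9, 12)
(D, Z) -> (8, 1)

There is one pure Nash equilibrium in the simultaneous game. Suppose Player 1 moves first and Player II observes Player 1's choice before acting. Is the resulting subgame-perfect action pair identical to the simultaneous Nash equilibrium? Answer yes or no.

Backward induction with Player 1 moving first.
- A → Player II plays X (best of 1, 8, 0, 2); Player 1 gets 5.
- B → Player II plays Y (best of 11, 9, 12, 0); Player 1 gets 5.
- C → Player II plays Y (best of 11, 3, 12, 8); Player 1 gets 6.
- D → Player II plays Y (best of 5, 6, 12, 1); Player 1 gets 9.
Maximizing over 5, 5, 6, 9, Player 1 chooses D. Subgame-perfect outcome: (D, Y) with payoffs (9, 12).
For the simultaneous game, intersect best replies.
Player 1's best replies: W→C; X→C; Y→D; Z→D.
Player II's best replies: A→X; B→Y; C→Y; D→Y.
The unique mutual best reply is (D, Y), giving (9, 12).
Sequential outcome (D, Y) coincides with the Nash profile (D, Y).

yes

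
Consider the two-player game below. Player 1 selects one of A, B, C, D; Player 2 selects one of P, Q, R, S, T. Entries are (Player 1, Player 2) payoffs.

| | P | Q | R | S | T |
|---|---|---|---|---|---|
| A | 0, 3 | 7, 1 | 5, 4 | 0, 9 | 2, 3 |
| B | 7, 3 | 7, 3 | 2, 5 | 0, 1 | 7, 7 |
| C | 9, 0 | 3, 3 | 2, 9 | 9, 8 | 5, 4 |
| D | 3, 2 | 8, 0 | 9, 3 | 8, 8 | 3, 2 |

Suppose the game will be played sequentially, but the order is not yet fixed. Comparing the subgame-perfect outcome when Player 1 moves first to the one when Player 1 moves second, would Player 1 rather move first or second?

If Player 1 leads: Player 2's best replies are A→S, B→T, C→R, D→S; Player 1's induced payoffs 0, 7, 2, 8; outcome (D, S), payoffs (8, 8).
If Player 2 leads: Player 1's best replies are P→C, Q→D, R→D, S→C, T→B; Player 2's induced payoffs 0, 0, 3, 8, 7; outcome (C, S), payoffs (9, 8).
Player 1 gets 8 moving first and 9 moving second, so Player 1 prefers to move second.

second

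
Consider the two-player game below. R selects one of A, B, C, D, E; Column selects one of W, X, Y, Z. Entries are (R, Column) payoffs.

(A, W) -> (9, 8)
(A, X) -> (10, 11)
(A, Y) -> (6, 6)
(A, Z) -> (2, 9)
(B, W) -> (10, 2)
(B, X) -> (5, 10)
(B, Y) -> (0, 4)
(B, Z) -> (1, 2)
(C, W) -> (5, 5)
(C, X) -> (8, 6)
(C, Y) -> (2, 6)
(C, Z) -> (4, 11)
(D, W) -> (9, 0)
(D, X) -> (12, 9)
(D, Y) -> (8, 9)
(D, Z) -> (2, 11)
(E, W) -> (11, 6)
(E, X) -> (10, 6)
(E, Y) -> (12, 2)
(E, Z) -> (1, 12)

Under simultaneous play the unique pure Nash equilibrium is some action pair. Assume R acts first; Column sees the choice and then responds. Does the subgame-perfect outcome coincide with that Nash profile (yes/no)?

no

Column best-responds to each possible R move:
- A → Column plays X (best of 8, 11, 6, 9); R gets 10.
- B → Column plays X (best of 2, 10, 4, 2); R gets 5.
- C → Column plays Z (best of 5, 6, 6, 11); R gets 4.
- D → Column plays Z (best of 0, 9, 9, 11); R gets 2.
- E → Column plays Z (best of 6, 6, 2, 12); R gets 1.
Maximizing over 10, 5, 4, 2, 1, R chooses A. Subgame-perfect outcome: (A, X) with payoffs (10, 11).
Under simultaneous play:
R's best replies: W→E; X→D; Y→E; Z→C.
Column's best replies: A→X; B→X; C→Z; D→Z; E→Z.
Only (C, Z) has each player best-responding; Nash payoffs (4, 11).
Sequential outcome (A, X) differs from the Nash profile (C, Z).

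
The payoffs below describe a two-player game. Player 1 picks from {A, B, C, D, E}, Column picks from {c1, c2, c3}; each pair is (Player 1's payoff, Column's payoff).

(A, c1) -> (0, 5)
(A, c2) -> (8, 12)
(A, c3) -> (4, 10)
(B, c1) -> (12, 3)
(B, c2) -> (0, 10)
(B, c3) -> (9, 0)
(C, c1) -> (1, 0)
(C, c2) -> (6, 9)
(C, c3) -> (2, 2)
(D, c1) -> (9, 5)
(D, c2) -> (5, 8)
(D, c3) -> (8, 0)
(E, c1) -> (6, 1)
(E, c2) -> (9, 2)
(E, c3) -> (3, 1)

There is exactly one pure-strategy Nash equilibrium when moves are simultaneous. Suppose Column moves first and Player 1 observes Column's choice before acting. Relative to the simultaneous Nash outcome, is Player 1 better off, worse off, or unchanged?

better off

Player 1 best-responds to each possible Column move:
- c1 → Player 1 plays B (best of 0, 12, 1, 9, 6); Column gets 3.
- c2 → Player 1 plays E (best of 8, 0, 6, 5, 9); Column gets 2.
- c3 → Player 1 plays B (best of 4, 9, 2, 8, 3); Column gets 0.
Among 3, 2, 0, the best is 3 at c1. Subgame-perfect outcome: (B, c1) with payoffs (12, 3).
For the simultaneous game, intersect best replies.
Player 1's best replies: c1→B; c2→E; c3→B.
Column's best replies: A→c2; B→c2; C→c2; D→c2; E→c2.
Only (E, c2) has each player best-responding; Nash payoffs (9, 2).
Player 1 earns 12 sequentially versus 9 at the Nash outcome: better off.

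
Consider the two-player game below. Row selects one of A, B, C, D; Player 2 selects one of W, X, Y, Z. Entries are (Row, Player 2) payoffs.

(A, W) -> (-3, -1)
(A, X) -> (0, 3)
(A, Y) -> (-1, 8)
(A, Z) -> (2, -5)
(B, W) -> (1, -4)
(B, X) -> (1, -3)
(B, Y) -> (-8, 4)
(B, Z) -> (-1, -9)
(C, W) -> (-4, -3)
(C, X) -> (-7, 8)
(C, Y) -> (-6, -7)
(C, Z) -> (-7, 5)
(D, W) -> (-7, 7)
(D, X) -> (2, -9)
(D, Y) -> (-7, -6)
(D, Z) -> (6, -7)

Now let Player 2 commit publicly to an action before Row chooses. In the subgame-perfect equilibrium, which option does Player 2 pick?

Y

Work backward from Row's decision.
- W: Row compares -3, 1, -4, -7 and picks B; Player 2 would get -4.
- X: Row compares 0, 1, -7, 2 and picks D; Player 2 would get -9.
- Y: Row compares -1, -8, -6, -7 and picks A; Player 2 would get 8.
- Z: Row compares 2, -1, -7, 6 and picks D; Player 2 would get -7.
Player 2's induced payoffs are -4, -9, 8, -7, so Player 2 commits to Y. Subgame-perfect outcome: (A, Y) with payoffs (-1, 8).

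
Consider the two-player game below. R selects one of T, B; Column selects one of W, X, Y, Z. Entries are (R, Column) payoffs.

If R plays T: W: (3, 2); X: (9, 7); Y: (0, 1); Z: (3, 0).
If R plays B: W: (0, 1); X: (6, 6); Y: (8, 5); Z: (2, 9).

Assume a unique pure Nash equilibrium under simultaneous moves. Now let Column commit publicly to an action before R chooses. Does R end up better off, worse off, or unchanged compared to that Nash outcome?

unchanged

Solve by backward induction (Column leads).
- W: BR = T, leader payoff 2.
- X: BR = T, leader payoff 7.
- Y: BR = B, leader payoff 5.
- Z: BR = T, leader payoff 0.
Among 2, 7, 5, 0, the best is 7 at X. Subgame-perfect outcome: (T, X) with payoffs (9, 7).
Under simultaneous play:
R's best replies: W→T; X→T; Y→B; Z→T.
Column's best replies: T→X; B→Z.
Only (T, X) has each player best-responding; Nash payoffs (9, 7).
R earns 9 sequentially versus 9 at the Nash outcome: unchanged.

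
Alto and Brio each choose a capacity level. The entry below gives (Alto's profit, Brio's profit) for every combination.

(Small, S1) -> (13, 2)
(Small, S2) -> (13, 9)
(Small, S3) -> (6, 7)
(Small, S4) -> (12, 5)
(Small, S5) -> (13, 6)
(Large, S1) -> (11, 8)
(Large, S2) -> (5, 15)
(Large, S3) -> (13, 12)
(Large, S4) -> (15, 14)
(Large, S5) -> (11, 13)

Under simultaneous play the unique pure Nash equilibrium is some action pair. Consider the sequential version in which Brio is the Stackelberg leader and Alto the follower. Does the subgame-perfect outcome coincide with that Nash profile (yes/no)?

Work backward from Alto's decision.
- S1: BR = Small, leader payoff 2.
- S2: BR = Small, leader payoff 9.
- S3: BR = Large, leader payoff 12.
- S4: BR = Large, leader payoff 14.
- S5: BR = Small, leader payoff 6.
Brio's induced payoffs are 2, 9, 12, 14, 6, so Brio commits to S4. Subgame-perfect outcome: (Large, S4) with payoffs (15, 14).
For the simultaneous game, intersect best replies.
Alto's best replies: S1→Small; S2→Small; S3→Large; S4→Large; S5→Small.
Brio's best replies: Small→S2; Large→S2.
Only (Small, S2) has each player best-responding; Nash payoffs (13, 9).
Sequential outcome (Large, S4) differs from the Nash profile (Small, S2).

no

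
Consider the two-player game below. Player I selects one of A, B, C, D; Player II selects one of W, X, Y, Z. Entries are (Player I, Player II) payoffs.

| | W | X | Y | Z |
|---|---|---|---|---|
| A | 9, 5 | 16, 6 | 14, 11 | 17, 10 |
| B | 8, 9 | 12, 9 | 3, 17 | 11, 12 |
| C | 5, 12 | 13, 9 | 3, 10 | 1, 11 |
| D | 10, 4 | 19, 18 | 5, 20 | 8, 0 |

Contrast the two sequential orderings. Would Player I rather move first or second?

second

If Player I leads: Player II's best replies are A→Y, B→Y, C→W, D→Y; Player I's induced payoffs 14, 3, 5, 5; outcome (A, Y), payoffs (14, 11).
If Player II leads: Player I's best replies are W→D, X→D, Y→A, Z→A; Player II's induced payoffs 4, 18, 11, 10; outcome (D, X), payoffs (19, 18).
Player I gets 14 moving first and 19 moving second, so Player I prefers to move second.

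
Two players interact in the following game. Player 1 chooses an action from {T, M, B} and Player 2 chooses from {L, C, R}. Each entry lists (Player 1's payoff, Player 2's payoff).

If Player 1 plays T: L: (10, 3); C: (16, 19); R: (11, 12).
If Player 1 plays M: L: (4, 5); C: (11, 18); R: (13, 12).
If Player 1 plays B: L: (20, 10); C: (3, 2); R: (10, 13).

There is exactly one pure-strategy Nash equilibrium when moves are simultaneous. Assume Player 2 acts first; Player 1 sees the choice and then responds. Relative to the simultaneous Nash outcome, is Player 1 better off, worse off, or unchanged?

unchanged

Solve by backward induction (Player 2 leads).
- L: Player 1 compares 10, 4, 20 and picks B; Player 2 would get 10.
- C: Player 1 compares 16, 11, 3 and picks T; Player 2 would get 19.
- R: Player 1 compares 11, 13, 10 and picks M; Player 2 would get 12.
Maximizing over 10, 19, 12, Player 2 chooses C. Subgame-perfect outcome: (T, C) with payoffs (16, 19).
For the simultaneous game, intersect best replies.
Player 1's best replies: L→B; C→T; R→M.
Player 2's best replies: T→C; M→C; B→R.
The unique mutual best reply is (T, C), giving (16, 19).
Player 1 earns 16 sequentially versus 16 at the Nash outcome: unchanged.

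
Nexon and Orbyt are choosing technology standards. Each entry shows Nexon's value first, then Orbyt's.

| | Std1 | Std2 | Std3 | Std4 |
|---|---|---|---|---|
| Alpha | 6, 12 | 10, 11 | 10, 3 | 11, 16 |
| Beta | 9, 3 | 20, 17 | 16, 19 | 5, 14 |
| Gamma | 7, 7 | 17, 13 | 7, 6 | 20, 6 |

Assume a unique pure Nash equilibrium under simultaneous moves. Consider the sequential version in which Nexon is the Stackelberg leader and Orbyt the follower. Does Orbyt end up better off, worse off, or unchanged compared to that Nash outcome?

Work backward from Orbyt's decision.
- Alpha: BR = Std4, leader payoff 11.
- Beta: BR = Std3, leader payoff 16.
- Gamma: BR = Std2, leader payoff 17.
Maximizing over 11, 16, 17, Nexon chooses Gamma. Subgame-perfect outcome: (Gamma, Std2) with payoffs (17, 13).
For the simultaneous game, intersect best replies.
Nexon's best replies: Std1→Beta; Std2→Beta; Std3→Beta; Std4→Gamma.
Orbyt's best replies: Alpha→Std4; Beta→Std3; Gamma→Std2.
Only (Beta, Std3) has each player best-responding; Nash payoffs (16, 19).
Orbyt earns 13 sequentially versus 19 at the Nash outcome: worse off.

worse off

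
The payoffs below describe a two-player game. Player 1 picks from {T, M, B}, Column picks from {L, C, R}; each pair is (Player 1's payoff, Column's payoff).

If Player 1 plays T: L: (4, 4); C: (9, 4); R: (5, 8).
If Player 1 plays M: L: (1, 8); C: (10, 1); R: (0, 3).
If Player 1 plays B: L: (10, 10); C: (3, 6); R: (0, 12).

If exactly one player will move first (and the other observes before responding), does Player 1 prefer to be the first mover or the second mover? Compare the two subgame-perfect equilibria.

second

If Player 1 leads: Column's best replies are T→R, M→L, B→R; Player 1's induced payoffs 5, 1, 0; outcome (T, R), payoffs (5, 8).
If Column leads: Player 1's best replies are L→B, C→M, R→T; Column's induced payoffs 10, 1, 8; outcome (B, L), payoffs (10, 10).
Player 1 gets 5 moving first and 10 moving second, so Player 1 prefers to move second.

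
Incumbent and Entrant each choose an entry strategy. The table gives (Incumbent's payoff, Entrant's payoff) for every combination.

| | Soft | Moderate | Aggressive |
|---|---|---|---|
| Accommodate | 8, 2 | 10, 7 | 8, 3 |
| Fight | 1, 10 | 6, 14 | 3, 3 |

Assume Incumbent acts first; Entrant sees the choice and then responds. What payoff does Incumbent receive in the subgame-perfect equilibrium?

10

Entrant best-responds to each possible Incumbent move:
- Accommodate: Entrant compares 2, 7, 3 and picks Moderate; Incumbent would get 10.
- Fight: Entrant compares 10, 14, 3 and picks Moderate; Incumbent would get 6.
Maximizing over 10, 6, Incumbent chooses Accommodate. Subgame-perfect outcome: (Accommodate, Moderate) with payoffs (10, 7).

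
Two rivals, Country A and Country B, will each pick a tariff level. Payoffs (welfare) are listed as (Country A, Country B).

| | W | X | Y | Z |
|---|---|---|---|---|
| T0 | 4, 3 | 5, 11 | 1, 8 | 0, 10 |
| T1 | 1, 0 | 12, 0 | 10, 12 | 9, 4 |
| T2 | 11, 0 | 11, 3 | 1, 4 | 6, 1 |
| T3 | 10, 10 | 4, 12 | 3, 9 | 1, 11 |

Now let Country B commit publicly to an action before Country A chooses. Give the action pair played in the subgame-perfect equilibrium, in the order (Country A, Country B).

Solve by backward induction (Country B leads).
- W: Country A compares 4, 1, 11, 10 and picks T2; Country B would get 0.
- X: Country A compares 5, 12, 11, 4 and picks T1; Country B would get 0.
- Y: Country A compares 1, 10, 1, 3 and picks T1; Country B would get 12.
- Z: Country A compares 0, 9, 6, 1 and picks T1; Country B would get 4.
Among 0, 0, 12, 4, the best is 12 at Y. Subgame-perfect outcome: (T1, Y) with payoffs (10, 12).

(T1, Y)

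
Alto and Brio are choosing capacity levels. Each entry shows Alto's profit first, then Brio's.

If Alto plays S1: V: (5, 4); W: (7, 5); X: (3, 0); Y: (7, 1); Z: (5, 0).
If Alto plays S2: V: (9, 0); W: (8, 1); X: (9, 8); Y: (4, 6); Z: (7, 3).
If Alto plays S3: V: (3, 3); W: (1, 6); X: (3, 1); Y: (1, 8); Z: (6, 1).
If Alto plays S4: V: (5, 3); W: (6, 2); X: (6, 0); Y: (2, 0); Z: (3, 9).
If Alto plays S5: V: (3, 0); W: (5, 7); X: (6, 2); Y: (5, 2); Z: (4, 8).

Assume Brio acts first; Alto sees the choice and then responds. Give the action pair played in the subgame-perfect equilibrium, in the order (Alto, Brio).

(S2, X)

Work backward from Alto's decision.
- V: Alto compares 5, 9, 3, 5, 3 and picks S2; Brio would get 0.
- W: Alto compares 7, 8, 1, 6, 5 and picks S2; Brio would get 1.
- X: Alto compares 3, 9, 3, 6, 6 and picks S2; Brio would get 8.
- Y: Alto compares 7, 4, 1, 2, 5 and picks S1; Brio would get 1.
- Z: Alto compares 5, 7, 6, 3, 4 and picks S2; Brio would get 3.
Maximizing over 0, 1, 8, 1, 3, Brio chooses X. Subgame-perfect outcome: (S2, X) with payoffs (9, 8).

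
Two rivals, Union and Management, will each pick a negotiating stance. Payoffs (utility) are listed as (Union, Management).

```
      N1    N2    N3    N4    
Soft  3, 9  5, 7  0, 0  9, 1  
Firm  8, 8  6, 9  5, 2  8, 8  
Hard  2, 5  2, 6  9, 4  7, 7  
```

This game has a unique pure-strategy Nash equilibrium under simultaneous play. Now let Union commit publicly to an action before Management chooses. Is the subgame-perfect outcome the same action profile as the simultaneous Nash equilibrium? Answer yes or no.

Management best-responds to each possible Union move:
- Soft: Management compares 9, 7, 0, 1 and picks N1; Union would get 3.
- Firm: Management compares 8, 9, 2, 8 and picks N2; Union would get 6.
- Hard: Management compares 5, 6, 4, 7 and picks N4; Union would get 7.
Union's induced payoffs are 3, 6, 7, so Union commits to Hard. Subgame-perfect outcome: (Hard, N4) with payoffs (7, 7).
For the simultaneous game, intersect best replies.
Union's best replies: N1→Firm; N2→Firm; N3→Hard; N4→Soft.
Management's best replies: Soft→N1; Firm→N2; Hard→N4.
The unique mutual best reply is (Firm, N2), giving (6, 9).
Sequential outcome (Hard, N4) differs from the Nash profile (Firm, N2).

no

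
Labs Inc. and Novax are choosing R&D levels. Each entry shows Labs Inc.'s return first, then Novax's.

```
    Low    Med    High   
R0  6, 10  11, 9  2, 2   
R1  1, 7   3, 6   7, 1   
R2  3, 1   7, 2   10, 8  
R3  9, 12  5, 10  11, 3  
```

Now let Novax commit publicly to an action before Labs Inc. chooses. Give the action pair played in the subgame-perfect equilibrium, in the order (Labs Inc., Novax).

(R3, Low)

Backward induction with Novax moving first.
- Low: BR = R3, leader payoff 12.
- Med: BR = R0, leader payoff 9.
- High: BR = R3, leader payoff 3.
Maximizing over 12, 9, 3, Novax chooses Low. Subgame-perfect outcome: (R3, Low) with payoffs (9, 12).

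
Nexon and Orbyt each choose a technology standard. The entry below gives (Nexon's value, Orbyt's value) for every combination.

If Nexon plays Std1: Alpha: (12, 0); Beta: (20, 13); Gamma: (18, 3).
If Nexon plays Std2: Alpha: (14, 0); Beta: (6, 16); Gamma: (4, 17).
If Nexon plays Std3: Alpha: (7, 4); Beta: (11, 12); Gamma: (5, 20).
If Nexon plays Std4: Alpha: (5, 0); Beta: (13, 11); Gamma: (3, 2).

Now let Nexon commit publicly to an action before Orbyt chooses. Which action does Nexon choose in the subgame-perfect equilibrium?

Orbyt best-responds to each possible Nexon move:
- Std1: BR = Beta, leader payoff 20.
- Std2: BR = Gamma, leader payoff 4.
- Std3: BR = Gamma, leader payoff 5.
- Std4: BR = Beta, leader payoff 13.
Maximizing over 20, 4, 5, 13, Nexon chooses Std1. Subgame-perfect outcome: (Std1, Beta) with payoffs (20, 13).

Std1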